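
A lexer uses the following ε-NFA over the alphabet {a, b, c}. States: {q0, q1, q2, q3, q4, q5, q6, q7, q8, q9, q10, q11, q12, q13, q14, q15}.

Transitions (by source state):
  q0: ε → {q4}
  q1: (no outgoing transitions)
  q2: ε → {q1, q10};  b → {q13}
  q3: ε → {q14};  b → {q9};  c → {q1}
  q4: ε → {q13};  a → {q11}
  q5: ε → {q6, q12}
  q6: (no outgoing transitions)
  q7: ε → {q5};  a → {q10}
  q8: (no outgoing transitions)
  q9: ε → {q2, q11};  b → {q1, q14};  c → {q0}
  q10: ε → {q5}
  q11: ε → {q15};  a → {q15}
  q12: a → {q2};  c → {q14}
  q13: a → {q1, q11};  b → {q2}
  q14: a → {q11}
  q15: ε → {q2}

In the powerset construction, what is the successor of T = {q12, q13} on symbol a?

{q1, q2, q5, q6, q10, q11, q12, q15}

q12 on a → {q2}.
q13 on a → {q1, q11}.
Union after reading a: {q1, q2, q11}.
Now take the ε-closure:
From q2 via ε: add q10.
From q11 via ε: add q15.
From q10 via ε: add q5.
From q5 via ε: add q6, q12.
No new states can be added; the closed set is {q1, q2, q5, q6, q10, q11, q12, q15}.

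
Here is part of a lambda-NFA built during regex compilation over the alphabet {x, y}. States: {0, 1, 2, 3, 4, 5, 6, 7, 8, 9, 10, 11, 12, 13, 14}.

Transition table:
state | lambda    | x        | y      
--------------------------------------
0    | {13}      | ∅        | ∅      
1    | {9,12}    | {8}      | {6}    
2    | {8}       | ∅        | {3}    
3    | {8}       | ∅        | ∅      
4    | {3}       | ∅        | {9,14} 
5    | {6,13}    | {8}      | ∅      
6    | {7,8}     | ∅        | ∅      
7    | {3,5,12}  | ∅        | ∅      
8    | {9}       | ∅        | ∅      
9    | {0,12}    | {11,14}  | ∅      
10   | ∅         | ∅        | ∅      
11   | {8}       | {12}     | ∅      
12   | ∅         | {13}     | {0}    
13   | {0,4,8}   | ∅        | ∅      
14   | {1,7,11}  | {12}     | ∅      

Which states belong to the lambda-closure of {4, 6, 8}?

Start with {4, 6, 8}.
From 4 via lambda: add 3.
From 6 via lambda: add 7.
From 8 via lambda: add 9.
From 7 via lambda: add 5, 12.
From 9 via lambda: add 0.
From 0 via lambda: add 13.
No new states can be added; the closed set is {0, 3, 4, 5, 6, 7, 8, 9, 12, 13}.

{0, 3, 4, 5, 6, 7, 8, 9, 12, 13}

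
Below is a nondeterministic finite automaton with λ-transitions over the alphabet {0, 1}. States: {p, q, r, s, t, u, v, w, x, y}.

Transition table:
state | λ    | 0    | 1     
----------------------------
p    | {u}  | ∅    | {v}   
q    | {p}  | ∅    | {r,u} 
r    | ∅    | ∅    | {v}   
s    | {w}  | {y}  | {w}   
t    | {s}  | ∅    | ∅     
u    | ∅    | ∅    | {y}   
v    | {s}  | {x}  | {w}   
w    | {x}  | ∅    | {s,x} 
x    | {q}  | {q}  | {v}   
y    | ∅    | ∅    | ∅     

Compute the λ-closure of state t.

{p, q, s, t, u, w, x}

Start with {t}.
From t via λ: add s.
From s via λ: add w.
From w via λ: add x.
From x via λ: add q.
From q via λ: add p.
From p via λ: add u.
No new states can be added; the closed set is {p, q, s, t, u, w, x}.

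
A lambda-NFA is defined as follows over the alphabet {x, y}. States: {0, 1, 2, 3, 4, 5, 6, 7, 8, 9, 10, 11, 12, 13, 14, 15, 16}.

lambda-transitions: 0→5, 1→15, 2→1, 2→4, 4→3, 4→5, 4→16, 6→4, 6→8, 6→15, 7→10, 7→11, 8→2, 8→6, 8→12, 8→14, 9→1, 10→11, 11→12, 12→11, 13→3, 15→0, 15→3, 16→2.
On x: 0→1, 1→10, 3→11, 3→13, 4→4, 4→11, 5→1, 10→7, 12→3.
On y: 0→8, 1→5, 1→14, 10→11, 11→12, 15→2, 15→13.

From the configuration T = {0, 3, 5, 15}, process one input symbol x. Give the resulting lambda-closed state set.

0 on x → {1}.
3 on x → {11, 13}.
5 on x → {1}.
No x-transition from 15.
Union after reading x: {1, 11, 13}.
Now take the lambda-closure:
From 1 via lambda: add 15.
From 11 via lambda: add 12.
From 13 via lambda: add 3.
From 15 via lambda: add 0.
From 0 via lambda: add 5.
No new states can be added; the closed set is {0, 1, 3, 5, 11, 12, 13, 15}.

{0, 1, 3, 5, 11, 12, 13, 15}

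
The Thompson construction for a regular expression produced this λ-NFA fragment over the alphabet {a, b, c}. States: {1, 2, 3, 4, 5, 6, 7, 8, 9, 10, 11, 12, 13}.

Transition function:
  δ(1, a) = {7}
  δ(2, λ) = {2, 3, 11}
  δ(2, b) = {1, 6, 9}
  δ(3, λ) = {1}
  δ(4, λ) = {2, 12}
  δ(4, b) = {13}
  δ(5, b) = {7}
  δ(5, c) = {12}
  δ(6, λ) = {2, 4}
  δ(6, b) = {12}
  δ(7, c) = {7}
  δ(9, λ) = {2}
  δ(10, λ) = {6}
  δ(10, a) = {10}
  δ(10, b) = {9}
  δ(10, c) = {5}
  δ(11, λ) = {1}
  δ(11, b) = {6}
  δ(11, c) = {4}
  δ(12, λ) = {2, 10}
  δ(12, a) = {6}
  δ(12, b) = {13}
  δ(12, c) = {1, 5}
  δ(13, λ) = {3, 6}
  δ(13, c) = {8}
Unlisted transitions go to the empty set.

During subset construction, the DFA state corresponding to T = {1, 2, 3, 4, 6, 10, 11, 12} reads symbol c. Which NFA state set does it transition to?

10 on c → {5}.
11 on c → {4}.
12 on c → {1, 5}.
No c-transition from 1, 2, 3, 4, 6.
Union after reading c: {1, 4, 5}.
Now take the λ-closure:
From 4 via λ: add 2, 12.
From 2 via λ: add 3, 11.
From 12 via λ: add 10.
From 10 via λ: add 6.
No new states can be added; the closed set is {1, 2, 3, 4, 5, 6, 10, 11, 12}.

{1, 2, 3, 4, 5, 6, 10, 11, 12}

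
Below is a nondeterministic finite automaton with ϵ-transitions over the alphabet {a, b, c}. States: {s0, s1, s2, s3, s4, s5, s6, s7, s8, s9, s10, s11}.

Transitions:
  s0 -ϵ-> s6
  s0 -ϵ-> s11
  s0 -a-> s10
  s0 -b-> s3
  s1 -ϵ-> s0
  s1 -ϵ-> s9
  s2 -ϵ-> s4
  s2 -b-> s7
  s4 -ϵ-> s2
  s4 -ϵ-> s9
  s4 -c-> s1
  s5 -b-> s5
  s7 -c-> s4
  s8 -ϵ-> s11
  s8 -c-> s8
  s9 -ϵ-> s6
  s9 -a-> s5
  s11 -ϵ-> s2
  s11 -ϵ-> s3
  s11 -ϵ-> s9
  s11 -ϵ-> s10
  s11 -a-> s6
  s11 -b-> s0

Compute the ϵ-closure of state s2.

{s2, s4, s6, s9}

Start with {s2}.
From s2 via ϵ: add s4.
From s4 via ϵ: add s9.
From s9 via ϵ: add s6.
No new states can be added; the closed set is {s2, s4, s6, s9}.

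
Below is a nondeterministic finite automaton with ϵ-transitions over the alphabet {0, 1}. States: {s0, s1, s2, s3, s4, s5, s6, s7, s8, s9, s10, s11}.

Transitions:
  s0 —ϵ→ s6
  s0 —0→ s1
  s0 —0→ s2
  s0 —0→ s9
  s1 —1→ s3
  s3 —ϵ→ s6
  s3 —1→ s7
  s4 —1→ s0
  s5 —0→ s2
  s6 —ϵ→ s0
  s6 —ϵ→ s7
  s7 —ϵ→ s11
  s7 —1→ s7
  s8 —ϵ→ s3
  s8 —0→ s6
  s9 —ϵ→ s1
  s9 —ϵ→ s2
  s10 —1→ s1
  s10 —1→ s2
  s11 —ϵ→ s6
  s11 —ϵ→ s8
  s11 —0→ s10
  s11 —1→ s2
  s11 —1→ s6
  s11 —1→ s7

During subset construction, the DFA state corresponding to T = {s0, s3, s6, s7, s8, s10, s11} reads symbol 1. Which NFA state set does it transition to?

s3 on 1 → {s7}.
s7 on 1 → {s7}.
s10 on 1 → {s1, s2}.
s11 on 1 → {s2, s6, s7}.
No 1-transition from s0, s6, s8.
Union after reading 1: {s1, s2, s6, s7}.
Now take the ϵ-closure:
From s6 via ϵ: add s0.
From s7 via ϵ: add s11.
From s11 via ϵ: add s8.
From s8 via ϵ: add s3.
No new states can be added; the closed set is {s0, s1, s2, s3, s6, s7, s8, s11}.

{s0, s1, s2, s3, s6, s7, s8, s11}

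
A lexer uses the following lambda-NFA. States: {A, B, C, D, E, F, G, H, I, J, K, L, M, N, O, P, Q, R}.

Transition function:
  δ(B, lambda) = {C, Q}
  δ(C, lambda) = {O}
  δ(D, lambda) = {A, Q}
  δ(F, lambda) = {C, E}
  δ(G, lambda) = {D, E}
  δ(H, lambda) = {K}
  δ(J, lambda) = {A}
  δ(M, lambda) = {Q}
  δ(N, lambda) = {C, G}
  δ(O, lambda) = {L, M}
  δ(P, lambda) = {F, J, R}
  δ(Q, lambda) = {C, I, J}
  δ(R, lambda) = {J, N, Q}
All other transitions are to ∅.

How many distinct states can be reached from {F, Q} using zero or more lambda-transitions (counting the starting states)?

10

Start with {F, Q}.
From F via lambda: add C, E.
From Q via lambda: add I, J.
From C via lambda: add O.
From J via lambda: add A.
From O via lambda: add L, M.
lambda-closure = {A, C, E, F, I, J, L, M, O, Q}, which has 10 states.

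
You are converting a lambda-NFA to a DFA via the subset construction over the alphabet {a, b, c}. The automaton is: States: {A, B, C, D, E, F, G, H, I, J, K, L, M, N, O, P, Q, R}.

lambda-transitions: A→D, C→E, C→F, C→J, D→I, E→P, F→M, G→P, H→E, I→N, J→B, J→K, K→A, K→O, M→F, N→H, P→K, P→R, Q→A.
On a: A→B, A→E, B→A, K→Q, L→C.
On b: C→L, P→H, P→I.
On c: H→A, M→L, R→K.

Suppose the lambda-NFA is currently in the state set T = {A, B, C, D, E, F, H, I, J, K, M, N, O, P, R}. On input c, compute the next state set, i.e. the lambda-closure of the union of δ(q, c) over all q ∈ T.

H on c → {A}.
M on c → {L}.
R on c → {K}.
No c-transition from A, B, C, D, E, F, I, J, K, N, O, P.
Union after reading c: {A, K, L}.
Now take the lambda-closure:
From A via lambda: add D.
From K via lambda: add O.
From D via lambda: add I.
From I via lambda: add N.
From N via lambda: add H.
From H via lambda: add E.
From E via lambda: add P.
From P via lambda: add R.
No new states can be added; the closed set is {A, D, E, H, I, K, L, N, O, P, R}.

{A, D, E, H, I, K, L, N, O, P, R}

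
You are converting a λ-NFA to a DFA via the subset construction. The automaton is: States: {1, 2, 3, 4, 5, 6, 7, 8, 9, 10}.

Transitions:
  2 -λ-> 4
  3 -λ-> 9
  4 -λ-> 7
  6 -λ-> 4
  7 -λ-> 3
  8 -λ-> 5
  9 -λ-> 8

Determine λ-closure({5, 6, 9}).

Start with {5, 6, 9}.
From 6 via λ: add 4.
From 9 via λ: add 8.
From 4 via λ: add 7.
From 7 via λ: add 3.
No new states can be added; the closed set is {3, 4, 5, 6, 7, 8, 9}.

{3, 4, 5, 6, 7, 8, 9}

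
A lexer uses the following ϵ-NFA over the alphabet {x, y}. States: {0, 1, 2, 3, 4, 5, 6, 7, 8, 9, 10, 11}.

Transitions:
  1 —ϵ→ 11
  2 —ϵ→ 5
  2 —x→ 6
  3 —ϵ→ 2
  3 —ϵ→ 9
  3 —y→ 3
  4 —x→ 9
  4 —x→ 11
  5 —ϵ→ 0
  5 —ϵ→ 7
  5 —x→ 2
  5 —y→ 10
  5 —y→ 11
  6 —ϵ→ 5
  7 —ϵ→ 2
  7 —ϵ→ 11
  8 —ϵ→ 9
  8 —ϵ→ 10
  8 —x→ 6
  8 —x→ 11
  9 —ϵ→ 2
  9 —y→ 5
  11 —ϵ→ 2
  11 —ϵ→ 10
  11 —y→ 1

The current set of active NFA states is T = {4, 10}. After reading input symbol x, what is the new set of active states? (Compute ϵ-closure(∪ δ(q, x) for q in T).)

4 on x → {9, 11}.
No x-transition from 10.
Union after reading x: {9, 11}.
Now take the ϵ-closure:
From 9 via ϵ: add 2.
From 11 via ϵ: add 10.
From 2 via ϵ: add 5.
From 5 via ϵ: add 0, 7.
No new states can be added; the closed set is {0, 2, 5, 7, 9, 10, 11}.

{0, 2, 5, 7, 9, 10, 11}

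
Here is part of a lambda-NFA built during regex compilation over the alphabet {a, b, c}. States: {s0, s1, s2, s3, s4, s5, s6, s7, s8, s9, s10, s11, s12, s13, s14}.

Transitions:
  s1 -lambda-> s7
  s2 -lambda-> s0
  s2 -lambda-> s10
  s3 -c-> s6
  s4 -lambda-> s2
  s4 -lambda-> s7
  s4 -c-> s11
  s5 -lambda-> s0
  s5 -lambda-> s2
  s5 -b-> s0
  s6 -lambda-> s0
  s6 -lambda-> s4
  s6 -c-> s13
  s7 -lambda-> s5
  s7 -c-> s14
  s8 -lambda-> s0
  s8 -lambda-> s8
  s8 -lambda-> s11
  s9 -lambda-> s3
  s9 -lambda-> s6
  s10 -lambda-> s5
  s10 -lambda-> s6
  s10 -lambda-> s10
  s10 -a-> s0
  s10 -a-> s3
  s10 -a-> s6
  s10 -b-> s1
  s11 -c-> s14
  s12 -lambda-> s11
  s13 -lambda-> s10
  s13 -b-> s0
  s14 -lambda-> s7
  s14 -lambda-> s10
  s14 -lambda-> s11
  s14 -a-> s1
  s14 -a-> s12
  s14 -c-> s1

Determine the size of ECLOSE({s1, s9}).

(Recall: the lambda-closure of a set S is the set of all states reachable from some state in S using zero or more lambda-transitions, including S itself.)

10

Start with {s1, s9}.
From s1 via lambda: add s7.
From s9 via lambda: add s3, s6.
From s6 via lambda: add s0, s4.
From s7 via lambda: add s5.
From s4 via lambda: add s2.
From s2 via lambda: add s10.
lambda-closure = {s0, s1, s2, s3, s4, s5, s6, s7, s9, s10}, which has 10 states.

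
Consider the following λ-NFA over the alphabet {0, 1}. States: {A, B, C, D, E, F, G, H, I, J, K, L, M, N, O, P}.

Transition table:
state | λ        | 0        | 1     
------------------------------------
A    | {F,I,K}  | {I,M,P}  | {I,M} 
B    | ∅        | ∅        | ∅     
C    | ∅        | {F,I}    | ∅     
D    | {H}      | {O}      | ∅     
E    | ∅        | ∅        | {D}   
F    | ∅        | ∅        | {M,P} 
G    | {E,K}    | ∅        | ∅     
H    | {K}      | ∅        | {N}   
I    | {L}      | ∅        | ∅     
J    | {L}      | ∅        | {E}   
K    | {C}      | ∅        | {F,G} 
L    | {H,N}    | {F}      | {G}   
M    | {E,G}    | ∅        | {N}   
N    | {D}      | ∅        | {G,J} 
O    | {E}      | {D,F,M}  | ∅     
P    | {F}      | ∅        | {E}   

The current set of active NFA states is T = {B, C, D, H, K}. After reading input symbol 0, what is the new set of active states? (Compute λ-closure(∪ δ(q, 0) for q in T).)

C on 0 → {F, I}.
D on 0 → {O}.
No 0-transition from B, H, K.
Union after reading 0: {F, I, O}.
Now take the λ-closure:
From I via λ: add L.
From O via λ: add E.
From L via λ: add H, N.
From H via λ: add K.
From N via λ: add D.
From K via λ: add C.
No new states can be added; the closed set is {C, D, E, F, H, I, K, L, N, O}.

{C, D, E, F, H, I, K, L, N, O}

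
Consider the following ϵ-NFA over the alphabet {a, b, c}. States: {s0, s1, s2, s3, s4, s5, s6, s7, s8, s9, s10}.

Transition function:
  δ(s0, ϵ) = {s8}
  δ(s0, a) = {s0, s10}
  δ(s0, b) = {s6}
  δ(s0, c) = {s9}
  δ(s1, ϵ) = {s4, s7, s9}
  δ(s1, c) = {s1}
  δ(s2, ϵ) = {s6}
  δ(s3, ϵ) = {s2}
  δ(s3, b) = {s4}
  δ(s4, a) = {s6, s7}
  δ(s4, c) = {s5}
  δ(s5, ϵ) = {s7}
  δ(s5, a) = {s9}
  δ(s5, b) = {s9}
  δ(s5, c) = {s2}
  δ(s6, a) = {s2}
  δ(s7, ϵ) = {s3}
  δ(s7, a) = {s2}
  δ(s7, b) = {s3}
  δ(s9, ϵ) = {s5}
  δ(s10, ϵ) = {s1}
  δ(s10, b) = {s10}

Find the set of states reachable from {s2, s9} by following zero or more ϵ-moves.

{s2, s3, s5, s6, s7, s9}

Start with {s2, s9}.
From s2 via ϵ: add s6.
From s9 via ϵ: add s5.
From s5 via ϵ: add s7.
From s7 via ϵ: add s3.
No new states can be added; the closed set is {s2, s3, s5, s6, s7, s9}.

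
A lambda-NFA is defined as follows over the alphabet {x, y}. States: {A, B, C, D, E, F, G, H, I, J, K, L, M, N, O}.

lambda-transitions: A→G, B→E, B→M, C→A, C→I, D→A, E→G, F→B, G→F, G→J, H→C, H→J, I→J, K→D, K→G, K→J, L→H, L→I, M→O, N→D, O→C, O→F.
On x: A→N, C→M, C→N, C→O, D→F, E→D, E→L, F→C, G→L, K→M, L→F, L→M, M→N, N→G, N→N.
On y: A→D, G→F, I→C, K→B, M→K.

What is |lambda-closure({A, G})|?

Start with {A, G}.
From G via lambda: add F, J.
From F via lambda: add B.
From B via lambda: add E, M.
From M via lambda: add O.
From O via lambda: add C.
From C via lambda: add I.
lambda-closure = {A, B, C, E, F, G, I, J, M, O}, which has 10 states.

10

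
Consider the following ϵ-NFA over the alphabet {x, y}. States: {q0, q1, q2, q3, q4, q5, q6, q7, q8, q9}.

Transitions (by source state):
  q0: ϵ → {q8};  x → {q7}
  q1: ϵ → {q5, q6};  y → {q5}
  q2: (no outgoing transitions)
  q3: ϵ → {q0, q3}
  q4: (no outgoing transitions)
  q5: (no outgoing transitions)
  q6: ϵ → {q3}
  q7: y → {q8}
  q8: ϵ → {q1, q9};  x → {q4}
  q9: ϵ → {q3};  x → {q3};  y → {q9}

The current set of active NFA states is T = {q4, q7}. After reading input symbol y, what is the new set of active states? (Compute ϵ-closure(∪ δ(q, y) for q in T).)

{q0, q1, q3, q5, q6, q8, q9}

q7 on y → {q8}.
No y-transition from q4.
Union after reading y: {q8}.
Now take the ϵ-closure:
From q8 via ϵ: add q1, q9.
From q1 via ϵ: add q5, q6.
From q9 via ϵ: add q3.
From q3 via ϵ: add q0.
No new states can be added; the closed set is {q0, q1, q3, q5, q6, q8, q9}.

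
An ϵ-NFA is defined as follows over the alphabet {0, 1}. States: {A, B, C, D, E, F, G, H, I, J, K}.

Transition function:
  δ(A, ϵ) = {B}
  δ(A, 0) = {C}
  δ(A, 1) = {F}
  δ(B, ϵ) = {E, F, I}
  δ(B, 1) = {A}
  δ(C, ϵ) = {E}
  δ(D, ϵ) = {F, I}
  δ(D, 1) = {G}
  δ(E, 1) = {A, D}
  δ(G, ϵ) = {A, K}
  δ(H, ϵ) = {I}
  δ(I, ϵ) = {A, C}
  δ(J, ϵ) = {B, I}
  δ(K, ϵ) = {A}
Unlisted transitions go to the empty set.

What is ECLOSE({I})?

Start with {I}.
From I via ϵ: add A, C.
From A via ϵ: add B.
From C via ϵ: add E.
From B via ϵ: add F.
No new states can be added; the closed set is {A, B, C, E, F, I}.

{A, B, C, E, F, I}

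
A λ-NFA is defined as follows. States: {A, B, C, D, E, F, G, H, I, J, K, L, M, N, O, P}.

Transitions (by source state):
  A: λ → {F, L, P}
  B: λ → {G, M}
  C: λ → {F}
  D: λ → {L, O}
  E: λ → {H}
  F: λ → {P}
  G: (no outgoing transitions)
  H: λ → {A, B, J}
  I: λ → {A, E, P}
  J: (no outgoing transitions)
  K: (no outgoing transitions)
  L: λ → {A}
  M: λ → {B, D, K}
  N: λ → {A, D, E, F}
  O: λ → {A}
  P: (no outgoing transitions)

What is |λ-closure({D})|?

6

Start with {D}.
From D via λ: add L, O.
From L via λ: add A.
From A via λ: add F, P.
λ-closure = {A, D, F, L, O, P}, which has 6 states.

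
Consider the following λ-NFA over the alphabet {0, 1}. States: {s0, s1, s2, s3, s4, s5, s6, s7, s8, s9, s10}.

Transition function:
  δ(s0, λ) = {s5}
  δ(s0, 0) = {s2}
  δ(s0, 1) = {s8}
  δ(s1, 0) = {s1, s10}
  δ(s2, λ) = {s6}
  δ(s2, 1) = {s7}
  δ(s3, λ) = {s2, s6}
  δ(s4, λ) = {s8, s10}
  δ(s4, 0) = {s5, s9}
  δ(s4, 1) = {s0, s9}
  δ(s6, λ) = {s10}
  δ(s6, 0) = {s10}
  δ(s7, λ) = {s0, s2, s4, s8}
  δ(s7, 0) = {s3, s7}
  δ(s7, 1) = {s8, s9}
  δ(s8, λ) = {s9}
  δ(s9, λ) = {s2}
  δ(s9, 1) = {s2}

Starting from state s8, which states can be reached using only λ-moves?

{s2, s6, s8, s9, s10}

Start with {s8}.
From s8 via λ: add s9.
From s9 via λ: add s2.
From s2 via λ: add s6.
From s6 via λ: add s10.
No new states can be added; the closed set is {s2, s6, s8, s9, s10}.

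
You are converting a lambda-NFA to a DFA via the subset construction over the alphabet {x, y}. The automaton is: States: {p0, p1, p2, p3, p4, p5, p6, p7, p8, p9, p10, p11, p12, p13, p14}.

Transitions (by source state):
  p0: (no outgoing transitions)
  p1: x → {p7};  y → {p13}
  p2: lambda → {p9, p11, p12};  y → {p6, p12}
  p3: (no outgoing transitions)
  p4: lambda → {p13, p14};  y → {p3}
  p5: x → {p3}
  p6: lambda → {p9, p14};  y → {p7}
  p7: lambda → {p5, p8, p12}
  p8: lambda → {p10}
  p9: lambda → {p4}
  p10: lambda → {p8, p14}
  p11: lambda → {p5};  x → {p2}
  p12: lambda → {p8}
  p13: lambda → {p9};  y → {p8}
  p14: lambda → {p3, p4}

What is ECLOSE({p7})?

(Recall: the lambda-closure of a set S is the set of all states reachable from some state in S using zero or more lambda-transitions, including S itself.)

{p3, p4, p5, p7, p8, p9, p10, p12, p13, p14}

Start with {p7}.
From p7 via lambda: add p5, p8, p12.
From p8 via lambda: add p10.
From p10 via lambda: add p14.
From p14 via lambda: add p3, p4.
From p4 via lambda: add p13.
From p13 via lambda: add p9.
No new states can be added; the closed set is {p3, p4, p5, p7, p8, p9, p10, p12, p13, p14}.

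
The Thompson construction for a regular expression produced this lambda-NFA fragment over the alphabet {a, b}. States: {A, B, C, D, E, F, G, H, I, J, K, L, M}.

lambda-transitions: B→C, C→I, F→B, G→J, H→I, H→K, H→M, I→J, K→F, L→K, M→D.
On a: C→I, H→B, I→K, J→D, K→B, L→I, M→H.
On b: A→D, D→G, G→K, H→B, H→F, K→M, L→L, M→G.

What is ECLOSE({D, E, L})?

{B, C, D, E, F, I, J, K, L}

Start with {D, E, L}.
From L via lambda: add K.
From K via lambda: add F.
From F via lambda: add B.
From B via lambda: add C.
From C via lambda: add I.
From I via lambda: add J.
No new states can be added; the closed set is {B, C, D, E, F, I, J, K, L}.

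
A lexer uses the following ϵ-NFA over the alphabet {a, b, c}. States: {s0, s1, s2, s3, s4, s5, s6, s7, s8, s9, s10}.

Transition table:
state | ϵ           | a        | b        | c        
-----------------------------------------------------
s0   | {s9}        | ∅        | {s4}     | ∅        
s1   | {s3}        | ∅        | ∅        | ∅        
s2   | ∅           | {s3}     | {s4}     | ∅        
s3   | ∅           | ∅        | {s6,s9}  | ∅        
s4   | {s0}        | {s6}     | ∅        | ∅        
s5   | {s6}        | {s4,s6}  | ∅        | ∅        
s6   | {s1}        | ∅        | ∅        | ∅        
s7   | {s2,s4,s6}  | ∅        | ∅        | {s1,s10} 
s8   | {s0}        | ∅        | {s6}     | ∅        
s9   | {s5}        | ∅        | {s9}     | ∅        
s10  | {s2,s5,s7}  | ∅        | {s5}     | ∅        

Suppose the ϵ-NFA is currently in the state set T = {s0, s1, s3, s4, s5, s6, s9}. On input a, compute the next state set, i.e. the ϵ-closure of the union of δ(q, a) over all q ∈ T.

{s0, s1, s3, s4, s5, s6, s9}

s4 on a → {s6}.
s5 on a → {s4, s6}.
No a-transition from s0, s1, s3, s6, s9.
Union after reading a: {s4, s6}.
Now take the ϵ-closure:
From s4 via ϵ: add s0.
From s6 via ϵ: add s1.
From s0 via ϵ: add s9.
From s1 via ϵ: add s3.
From s9 via ϵ: add s5.
No new states can be added; the closed set is {s0, s1, s3, s4, s5, s6, s9}.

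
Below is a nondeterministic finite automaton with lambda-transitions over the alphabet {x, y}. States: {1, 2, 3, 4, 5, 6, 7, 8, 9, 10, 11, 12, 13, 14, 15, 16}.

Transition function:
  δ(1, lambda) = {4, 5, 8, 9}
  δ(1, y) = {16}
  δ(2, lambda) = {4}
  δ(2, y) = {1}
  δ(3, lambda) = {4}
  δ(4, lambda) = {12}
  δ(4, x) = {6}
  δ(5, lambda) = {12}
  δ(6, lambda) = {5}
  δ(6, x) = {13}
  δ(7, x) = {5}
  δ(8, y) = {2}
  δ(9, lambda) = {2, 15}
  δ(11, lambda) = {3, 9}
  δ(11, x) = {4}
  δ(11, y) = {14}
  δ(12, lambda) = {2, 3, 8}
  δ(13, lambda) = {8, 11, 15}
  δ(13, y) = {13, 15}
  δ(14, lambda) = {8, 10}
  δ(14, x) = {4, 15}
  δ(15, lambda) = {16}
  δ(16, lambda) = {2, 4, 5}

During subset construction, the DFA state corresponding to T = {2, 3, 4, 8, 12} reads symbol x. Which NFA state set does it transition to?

4 on x → {6}.
No x-transition from 2, 3, 8, 12.
Union after reading x: {6}.
Now take the lambda-closure:
From 6 via lambda: add 5.
From 5 via lambda: add 12.
From 12 via lambda: add 2, 3, 8.
From 2 via lambda: add 4.
No new states can be added; the closed set is {2, 3, 4, 5, 6, 8, 12}.

{2, 3, 4, 5, 6, 8, 12}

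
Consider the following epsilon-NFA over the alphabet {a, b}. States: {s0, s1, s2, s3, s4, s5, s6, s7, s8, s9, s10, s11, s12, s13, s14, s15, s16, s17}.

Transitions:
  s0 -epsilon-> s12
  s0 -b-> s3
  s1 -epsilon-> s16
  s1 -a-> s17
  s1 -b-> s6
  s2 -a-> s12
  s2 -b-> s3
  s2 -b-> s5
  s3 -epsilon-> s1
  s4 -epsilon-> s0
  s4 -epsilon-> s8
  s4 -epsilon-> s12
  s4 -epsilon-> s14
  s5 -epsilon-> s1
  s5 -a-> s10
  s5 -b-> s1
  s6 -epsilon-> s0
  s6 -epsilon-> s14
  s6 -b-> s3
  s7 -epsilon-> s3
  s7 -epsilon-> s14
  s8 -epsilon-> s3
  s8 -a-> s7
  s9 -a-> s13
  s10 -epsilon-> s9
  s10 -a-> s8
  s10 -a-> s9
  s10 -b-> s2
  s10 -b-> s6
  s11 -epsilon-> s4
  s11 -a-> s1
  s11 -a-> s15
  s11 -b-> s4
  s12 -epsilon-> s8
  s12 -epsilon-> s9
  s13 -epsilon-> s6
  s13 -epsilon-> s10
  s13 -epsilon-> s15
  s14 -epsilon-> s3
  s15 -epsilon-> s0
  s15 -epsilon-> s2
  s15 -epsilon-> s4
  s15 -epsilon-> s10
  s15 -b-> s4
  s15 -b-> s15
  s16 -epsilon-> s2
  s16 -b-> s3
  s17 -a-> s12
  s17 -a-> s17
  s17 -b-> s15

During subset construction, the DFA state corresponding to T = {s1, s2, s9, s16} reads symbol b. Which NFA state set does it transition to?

s1 on b → {s6}.
s2 on b → {s3, s5}.
s16 on b → {s3}.
No b-transition from s9.
Union after reading b: {s3, s5, s6}.
Now take the epsilon-closure:
From s3 via epsilon: add s1.
From s6 via epsilon: add s0, s14.
From s0 via epsilon: add s12.
From s1 via epsilon: add s16.
From s12 via epsilon: add s8, s9.
From s16 via epsilon: add s2.
No new states can be added; the closed set is {s0, s1, s2, s3, s5, s6, s8, s9, s12, s14, s16}.

{s0, s1, s2, s3, s5, s6, s8, s9, s12, s14, s16}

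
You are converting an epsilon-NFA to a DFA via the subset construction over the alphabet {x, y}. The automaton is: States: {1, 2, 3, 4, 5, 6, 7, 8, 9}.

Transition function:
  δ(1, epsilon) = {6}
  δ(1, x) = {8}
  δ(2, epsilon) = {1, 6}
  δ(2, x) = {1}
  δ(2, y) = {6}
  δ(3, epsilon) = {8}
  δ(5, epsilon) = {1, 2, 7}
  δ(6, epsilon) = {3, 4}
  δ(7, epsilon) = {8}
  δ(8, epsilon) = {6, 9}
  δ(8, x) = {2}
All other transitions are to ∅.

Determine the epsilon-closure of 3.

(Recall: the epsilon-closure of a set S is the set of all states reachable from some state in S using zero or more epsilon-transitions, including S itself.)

Start with {3}.
From 3 via epsilon: add 8.
From 8 via epsilon: add 6, 9.
From 6 via epsilon: add 4.
No new states can be added; the closed set is {3, 4, 6, 8, 9}.

{3, 4, 6, 8, 9}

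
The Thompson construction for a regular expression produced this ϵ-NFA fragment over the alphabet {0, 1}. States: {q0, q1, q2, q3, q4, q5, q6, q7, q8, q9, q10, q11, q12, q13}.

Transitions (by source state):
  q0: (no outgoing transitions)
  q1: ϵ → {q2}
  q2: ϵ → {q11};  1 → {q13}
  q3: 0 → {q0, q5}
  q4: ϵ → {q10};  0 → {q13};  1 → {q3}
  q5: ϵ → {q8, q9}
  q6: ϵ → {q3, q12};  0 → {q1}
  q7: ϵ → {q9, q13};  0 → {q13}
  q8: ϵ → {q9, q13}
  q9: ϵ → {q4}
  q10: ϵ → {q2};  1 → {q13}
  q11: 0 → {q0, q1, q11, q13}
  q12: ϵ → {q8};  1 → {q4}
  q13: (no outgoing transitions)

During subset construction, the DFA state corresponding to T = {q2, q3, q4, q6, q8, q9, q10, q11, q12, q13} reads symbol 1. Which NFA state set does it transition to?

q2 on 1 → {q13}.
q4 on 1 → {q3}.
q10 on 1 → {q13}.
q12 on 1 → {q4}.
No 1-transition from q3, q6, q8, q9, q11, q13.
Union after reading 1: {q3, q4, q13}.
Now take the ϵ-closure:
From q4 via ϵ: add q10.
From q10 via ϵ: add q2.
From q2 via ϵ: add q11.
No new states can be added; the closed set is {q2, q3, q4, q10, q11, q13}.

{q2, q3, q4, q10, q11, q13}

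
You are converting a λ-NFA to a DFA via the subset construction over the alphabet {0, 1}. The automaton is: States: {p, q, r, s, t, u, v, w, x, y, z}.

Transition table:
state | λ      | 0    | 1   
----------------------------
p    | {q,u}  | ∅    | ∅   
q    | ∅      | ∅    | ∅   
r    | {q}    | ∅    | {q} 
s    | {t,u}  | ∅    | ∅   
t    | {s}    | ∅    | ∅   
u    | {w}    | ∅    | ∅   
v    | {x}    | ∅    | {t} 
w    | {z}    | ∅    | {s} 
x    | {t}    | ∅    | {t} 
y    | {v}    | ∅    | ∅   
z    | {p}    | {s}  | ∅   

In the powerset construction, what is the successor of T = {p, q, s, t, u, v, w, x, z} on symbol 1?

v on 1 → {t}.
w on 1 → {s}.
x on 1 → {t}.
No 1-transition from p, q, s, t, u, z.
Union after reading 1: {s, t}.
Now take the λ-closure:
From s via λ: add u.
From u via λ: add w.
From w via λ: add z.
From z via λ: add p.
From p via λ: add q.
No new states can be added; the closed set is {p, q, s, t, u, w, z}.

{p, q, s, t, u, w, z}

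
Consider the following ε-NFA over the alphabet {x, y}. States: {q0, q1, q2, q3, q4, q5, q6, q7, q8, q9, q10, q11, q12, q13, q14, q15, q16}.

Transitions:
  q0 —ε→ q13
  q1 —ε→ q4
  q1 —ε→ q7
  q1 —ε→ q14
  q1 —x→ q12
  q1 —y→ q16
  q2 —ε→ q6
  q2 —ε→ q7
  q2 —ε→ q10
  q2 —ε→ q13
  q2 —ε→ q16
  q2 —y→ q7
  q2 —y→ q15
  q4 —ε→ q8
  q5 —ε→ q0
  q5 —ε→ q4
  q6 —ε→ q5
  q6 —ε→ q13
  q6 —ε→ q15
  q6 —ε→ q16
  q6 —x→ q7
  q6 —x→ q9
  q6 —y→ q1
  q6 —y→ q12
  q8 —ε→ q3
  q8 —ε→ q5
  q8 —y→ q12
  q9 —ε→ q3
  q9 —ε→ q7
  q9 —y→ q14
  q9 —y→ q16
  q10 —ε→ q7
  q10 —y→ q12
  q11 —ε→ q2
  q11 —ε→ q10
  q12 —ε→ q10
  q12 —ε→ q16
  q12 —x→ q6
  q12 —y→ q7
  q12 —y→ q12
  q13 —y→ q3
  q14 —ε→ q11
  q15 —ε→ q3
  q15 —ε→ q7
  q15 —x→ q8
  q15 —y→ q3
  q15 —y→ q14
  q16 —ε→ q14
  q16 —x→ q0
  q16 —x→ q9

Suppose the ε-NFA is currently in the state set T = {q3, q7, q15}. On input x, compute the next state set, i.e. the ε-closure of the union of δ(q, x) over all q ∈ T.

{q0, q3, q4, q5, q8, q13}

q15 on x → {q8}.
No x-transition from q3, q7.
Union after reading x: {q8}.
Now take the ε-closure:
From q8 via ε: add q3, q5.
From q5 via ε: add q0, q4.
From q0 via ε: add q13.
No new states can be added; the closed set is {q0, q3, q4, q5, q8, q13}.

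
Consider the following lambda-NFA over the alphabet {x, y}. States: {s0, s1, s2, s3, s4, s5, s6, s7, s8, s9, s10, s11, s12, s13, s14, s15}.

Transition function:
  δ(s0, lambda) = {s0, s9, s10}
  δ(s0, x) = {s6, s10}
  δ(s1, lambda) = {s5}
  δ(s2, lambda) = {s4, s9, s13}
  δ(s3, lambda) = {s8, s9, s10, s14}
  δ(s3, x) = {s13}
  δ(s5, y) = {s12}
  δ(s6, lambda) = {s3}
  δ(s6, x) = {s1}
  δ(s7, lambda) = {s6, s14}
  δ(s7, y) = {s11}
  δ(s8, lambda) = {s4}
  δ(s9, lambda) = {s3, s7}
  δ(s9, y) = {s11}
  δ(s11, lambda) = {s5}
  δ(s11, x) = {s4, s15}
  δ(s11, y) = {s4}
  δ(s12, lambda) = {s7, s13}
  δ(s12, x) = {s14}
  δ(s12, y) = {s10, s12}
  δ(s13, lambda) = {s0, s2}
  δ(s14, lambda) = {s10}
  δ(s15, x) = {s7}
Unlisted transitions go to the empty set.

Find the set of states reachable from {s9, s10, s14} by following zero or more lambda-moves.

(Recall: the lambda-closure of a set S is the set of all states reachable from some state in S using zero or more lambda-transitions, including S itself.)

Start with {s9, s10, s14}.
From s9 via lambda: add s3, s7.
From s3 via lambda: add s8.
From s7 via lambda: add s6.
From s8 via lambda: add s4.
No new states can be added; the closed set is {s3, s4, s6, s7, s8, s9, s10, s14}.

{s3, s4, s6, s7, s8, s9, s10, s14}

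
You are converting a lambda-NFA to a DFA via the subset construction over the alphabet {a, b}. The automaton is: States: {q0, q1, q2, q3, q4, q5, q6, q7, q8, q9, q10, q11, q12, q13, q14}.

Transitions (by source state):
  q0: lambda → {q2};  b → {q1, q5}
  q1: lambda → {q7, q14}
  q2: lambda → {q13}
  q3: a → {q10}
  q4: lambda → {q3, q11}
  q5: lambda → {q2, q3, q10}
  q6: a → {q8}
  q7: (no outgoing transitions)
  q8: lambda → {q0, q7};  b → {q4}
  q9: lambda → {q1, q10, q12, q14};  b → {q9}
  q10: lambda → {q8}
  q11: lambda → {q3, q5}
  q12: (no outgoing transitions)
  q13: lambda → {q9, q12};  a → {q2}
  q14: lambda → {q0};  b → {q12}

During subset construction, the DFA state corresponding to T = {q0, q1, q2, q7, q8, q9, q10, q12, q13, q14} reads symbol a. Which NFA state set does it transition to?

q13 on a → {q2}.
No a-transition from q0, q1, q2, q7, q8, q9, q10, q12, q14.
Union after reading a: {q2}.
Now take the lambda-closure:
From q2 via lambda: add q13.
From q13 via lambda: add q9, q12.
From q9 via lambda: add q1, q10, q14.
From q1 via lambda: add q7.
From q10 via lambda: add q8.
From q14 via lambda: add q0.
No new states can be added; the closed set is {q0, q1, q2, q7, q8, q9, q10, q12, q13, q14}.

{q0, q1, q2, q7, q8, q9, q10, q12, q13, q14}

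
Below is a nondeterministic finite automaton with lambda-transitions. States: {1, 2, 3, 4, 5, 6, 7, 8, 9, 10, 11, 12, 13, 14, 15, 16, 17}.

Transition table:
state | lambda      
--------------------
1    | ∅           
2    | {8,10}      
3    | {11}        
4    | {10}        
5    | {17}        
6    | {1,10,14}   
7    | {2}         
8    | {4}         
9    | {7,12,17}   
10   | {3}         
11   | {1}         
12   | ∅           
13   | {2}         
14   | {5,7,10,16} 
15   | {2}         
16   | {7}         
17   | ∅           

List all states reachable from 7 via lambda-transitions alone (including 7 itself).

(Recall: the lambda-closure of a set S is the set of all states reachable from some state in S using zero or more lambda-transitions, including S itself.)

Start with {7}.
From 7 via lambda: add 2.
From 2 via lambda: add 8, 10.
From 8 via lambda: add 4.
From 10 via lambda: add 3.
From 3 via lambda: add 11.
From 11 via lambda: add 1.
No new states can be added; the closed set is {1, 2, 3, 4, 7, 8, 10, 11}.

{1, 2, 3, 4, 7, 8, 10, 11}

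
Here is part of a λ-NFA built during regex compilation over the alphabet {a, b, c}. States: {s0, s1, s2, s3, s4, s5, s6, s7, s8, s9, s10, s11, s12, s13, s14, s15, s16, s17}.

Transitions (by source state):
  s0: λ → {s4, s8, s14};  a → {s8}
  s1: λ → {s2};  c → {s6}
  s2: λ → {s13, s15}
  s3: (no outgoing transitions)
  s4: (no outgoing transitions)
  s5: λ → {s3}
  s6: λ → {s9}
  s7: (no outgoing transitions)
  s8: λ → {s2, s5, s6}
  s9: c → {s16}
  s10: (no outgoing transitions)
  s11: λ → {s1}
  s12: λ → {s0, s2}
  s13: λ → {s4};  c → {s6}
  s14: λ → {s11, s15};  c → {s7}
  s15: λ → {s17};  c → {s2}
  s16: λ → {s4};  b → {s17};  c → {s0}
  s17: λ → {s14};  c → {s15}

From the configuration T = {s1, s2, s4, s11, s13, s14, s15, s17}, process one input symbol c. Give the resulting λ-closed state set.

s1 on c → {s6}.
s13 on c → {s6}.
s14 on c → {s7}.
s15 on c → {s2}.
s17 on c → {s15}.
No c-transition from s2, s4, s11.
Union after reading c: {s2, s6, s7, s15}.
Now take the λ-closure:
From s2 via λ: add s13.
From s6 via λ: add s9.
From s15 via λ: add s17.
From s13 via λ: add s4.
From s17 via λ: add s14.
From s14 via λ: add s11.
From s11 via λ: add s1.
No new states can be added; the closed set is {s1, s2, s4, s6, s7, s9, s11, s13, s14, s15, s17}.

{s1, s2, s4, s6, s7, s9, s11, s13, s14, s15, s17}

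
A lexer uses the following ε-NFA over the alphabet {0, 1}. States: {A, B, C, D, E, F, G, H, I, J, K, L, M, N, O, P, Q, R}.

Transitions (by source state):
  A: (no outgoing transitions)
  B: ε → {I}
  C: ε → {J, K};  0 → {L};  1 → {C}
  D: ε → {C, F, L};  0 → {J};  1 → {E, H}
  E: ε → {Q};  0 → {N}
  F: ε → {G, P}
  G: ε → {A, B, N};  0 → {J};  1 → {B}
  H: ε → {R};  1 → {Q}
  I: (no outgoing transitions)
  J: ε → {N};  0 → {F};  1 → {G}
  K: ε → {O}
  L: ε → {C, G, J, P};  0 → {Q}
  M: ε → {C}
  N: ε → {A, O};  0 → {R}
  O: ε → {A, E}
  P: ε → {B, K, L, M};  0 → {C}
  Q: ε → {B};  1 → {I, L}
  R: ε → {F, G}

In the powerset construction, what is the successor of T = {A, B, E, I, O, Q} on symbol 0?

E on 0 → {N}.
No 0-transition from A, B, I, O, Q.
Union after reading 0: {N}.
Now take the ε-closure:
From N via ε: add A, O.
From O via ε: add E.
From E via ε: add Q.
From Q via ε: add B.
From B via ε: add I.
No new states can be added; the closed set is {A, B, E, I, N, O, Q}.

{A, B, E, I, N, O, Q}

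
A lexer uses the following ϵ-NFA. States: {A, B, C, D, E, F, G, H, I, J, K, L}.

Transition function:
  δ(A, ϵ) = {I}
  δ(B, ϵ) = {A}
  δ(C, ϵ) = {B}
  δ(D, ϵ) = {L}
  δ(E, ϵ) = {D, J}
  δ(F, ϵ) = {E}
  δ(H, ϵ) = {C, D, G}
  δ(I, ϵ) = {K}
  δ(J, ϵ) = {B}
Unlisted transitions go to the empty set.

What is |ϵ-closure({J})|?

5

Start with {J}.
From J via ϵ: add B.
From B via ϵ: add A.
From A via ϵ: add I.
From I via ϵ: add K.
ϵ-closure = {A, B, I, J, K}, which has 5 states.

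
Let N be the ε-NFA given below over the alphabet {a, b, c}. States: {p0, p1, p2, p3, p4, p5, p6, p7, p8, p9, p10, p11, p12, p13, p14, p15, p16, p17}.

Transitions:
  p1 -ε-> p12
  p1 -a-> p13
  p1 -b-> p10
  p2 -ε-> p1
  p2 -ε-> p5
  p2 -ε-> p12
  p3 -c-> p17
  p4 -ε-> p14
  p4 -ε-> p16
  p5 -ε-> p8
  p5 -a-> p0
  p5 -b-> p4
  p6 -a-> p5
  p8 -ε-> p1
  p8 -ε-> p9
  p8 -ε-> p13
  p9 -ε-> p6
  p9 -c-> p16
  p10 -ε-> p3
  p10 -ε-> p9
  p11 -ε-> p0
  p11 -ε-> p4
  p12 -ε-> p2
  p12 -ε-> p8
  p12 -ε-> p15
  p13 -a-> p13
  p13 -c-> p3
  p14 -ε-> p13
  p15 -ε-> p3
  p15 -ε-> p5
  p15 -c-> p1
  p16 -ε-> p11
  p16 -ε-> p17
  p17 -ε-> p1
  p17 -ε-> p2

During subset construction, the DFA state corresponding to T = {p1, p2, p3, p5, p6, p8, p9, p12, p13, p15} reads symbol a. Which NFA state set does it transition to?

p1 on a → {p13}.
p5 on a → {p0}.
p6 on a → {p5}.
p13 on a → {p13}.
No a-transition from p2, p3, p8, p9, p12, p15.
Union after reading a: {p0, p5, p13}.
Now take the ε-closure:
From p5 via ε: add p8.
From p8 via ε: add p1, p9.
From p1 via ε: add p12.
From p9 via ε: add p6.
From p12 via ε: add p2, p15.
From p15 via ε: add p3.
No new states can be added; the closed set is {p0, p1, p2, p3, p5, p6, p8, p9, p12, p13, p15}.

{p0, p1, p2, p3, p5, p6, p8, p9, p12, p13, p15}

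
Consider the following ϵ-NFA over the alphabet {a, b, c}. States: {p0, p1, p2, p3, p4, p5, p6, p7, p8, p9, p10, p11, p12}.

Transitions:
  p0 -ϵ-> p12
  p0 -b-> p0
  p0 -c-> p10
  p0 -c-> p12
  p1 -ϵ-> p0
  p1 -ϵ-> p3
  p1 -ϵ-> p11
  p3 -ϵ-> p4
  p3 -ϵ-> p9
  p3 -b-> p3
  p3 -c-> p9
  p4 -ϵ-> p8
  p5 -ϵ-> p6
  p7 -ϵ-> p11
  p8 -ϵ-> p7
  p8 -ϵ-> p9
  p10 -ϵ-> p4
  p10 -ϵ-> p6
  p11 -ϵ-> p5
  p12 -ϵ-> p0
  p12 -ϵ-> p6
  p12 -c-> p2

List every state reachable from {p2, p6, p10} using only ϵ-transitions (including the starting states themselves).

Start with {p2, p6, p10}.
From p10 via ϵ: add p4.
From p4 via ϵ: add p8.
From p8 via ϵ: add p7, p9.
From p7 via ϵ: add p11.
From p11 via ϵ: add p5.
No new states can be added; the closed set is {p2, p4, p5, p6, p7, p8, p9, p10, p11}.

{p2, p4, p5, p6, p7, p8, p9, p10, p11}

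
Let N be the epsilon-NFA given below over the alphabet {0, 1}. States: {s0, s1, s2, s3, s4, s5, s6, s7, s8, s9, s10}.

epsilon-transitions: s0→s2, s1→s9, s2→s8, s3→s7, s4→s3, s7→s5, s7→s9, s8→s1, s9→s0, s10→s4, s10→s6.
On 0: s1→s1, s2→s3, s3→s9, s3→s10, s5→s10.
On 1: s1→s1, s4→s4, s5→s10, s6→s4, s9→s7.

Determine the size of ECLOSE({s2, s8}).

5

Start with {s2, s8}.
From s8 via epsilon: add s1.
From s1 via epsilon: add s9.
From s9 via epsilon: add s0.
epsilon-closure = {s0, s1, s2, s8, s9}, which has 5 states.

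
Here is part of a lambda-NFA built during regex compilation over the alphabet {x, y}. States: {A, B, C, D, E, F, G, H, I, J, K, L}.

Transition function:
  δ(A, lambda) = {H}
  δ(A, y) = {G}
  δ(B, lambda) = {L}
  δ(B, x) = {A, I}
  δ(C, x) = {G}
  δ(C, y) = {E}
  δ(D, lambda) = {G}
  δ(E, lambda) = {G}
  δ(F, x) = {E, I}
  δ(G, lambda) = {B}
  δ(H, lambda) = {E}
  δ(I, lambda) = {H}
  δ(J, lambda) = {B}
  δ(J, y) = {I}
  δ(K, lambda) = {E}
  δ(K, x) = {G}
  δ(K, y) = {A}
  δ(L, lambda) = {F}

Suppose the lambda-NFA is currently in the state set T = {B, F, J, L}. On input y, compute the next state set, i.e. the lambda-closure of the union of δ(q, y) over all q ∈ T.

J on y → {I}.
No y-transition from B, F, L.
Union after reading y: {I}.
Now take the lambda-closure:
From I via lambda: add H.
From H via lambda: add E.
From E via lambda: add G.
From G via lambda: add B.
From B via lambda: add L.
From L via lambda: add F.
No new states can be added; the closed set is {B, E, F, G, H, I, L}.

{B, E, F, G, H, I, L}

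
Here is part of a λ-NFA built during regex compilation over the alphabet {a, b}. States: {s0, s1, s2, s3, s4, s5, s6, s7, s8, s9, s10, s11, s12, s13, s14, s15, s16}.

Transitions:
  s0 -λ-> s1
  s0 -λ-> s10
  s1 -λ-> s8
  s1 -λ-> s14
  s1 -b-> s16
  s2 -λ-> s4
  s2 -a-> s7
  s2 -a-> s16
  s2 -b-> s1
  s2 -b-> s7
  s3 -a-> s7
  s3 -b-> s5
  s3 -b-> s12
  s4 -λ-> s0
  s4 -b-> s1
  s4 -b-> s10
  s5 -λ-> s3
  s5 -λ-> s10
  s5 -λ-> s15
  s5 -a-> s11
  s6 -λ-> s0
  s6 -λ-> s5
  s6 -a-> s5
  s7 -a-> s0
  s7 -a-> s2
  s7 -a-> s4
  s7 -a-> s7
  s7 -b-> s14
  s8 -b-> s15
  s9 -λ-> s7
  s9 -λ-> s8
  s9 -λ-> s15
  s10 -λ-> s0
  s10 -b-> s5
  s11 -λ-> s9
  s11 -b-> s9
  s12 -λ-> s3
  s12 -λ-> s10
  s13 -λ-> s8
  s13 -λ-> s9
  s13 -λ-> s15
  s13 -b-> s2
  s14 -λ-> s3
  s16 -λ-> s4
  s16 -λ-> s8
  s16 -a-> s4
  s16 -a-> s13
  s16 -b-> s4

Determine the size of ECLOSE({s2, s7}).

Start with {s2, s7}.
From s2 via λ: add s4.
From s4 via λ: add s0.
From s0 via λ: add s1, s10.
From s1 via λ: add s8, s14.
From s14 via λ: add s3.
λ-closure = {s0, s1, s2, s3, s4, s7, s8, s10, s14}, which has 9 states.

9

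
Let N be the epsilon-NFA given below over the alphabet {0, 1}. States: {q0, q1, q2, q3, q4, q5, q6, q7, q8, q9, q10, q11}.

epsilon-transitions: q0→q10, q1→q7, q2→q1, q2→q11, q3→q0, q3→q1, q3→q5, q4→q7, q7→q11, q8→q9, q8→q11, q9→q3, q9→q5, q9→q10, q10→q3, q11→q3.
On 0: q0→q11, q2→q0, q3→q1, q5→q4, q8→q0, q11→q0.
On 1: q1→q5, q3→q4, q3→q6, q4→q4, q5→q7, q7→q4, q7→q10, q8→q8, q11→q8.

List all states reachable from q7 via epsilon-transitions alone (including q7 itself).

Start with {q7}.
From q7 via epsilon: add q11.
From q11 via epsilon: add q3.
From q3 via epsilon: add q0, q1, q5.
From q0 via epsilon: add q10.
No new states can be added; the closed set is {q0, q1, q3, q5, q7, q10, q11}.

{q0, q1, q3, q5, q7, q10, q11}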